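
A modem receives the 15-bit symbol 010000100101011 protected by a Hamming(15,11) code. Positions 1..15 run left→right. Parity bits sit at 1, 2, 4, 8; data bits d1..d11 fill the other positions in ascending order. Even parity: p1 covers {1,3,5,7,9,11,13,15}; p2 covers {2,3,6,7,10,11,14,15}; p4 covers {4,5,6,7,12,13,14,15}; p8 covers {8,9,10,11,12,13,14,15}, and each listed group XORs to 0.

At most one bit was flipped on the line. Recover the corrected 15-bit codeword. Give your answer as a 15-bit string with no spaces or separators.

000000100101011

s1 (pos 1,3,5,7,9,11,13,15): 0⊕0⊕0⊕1⊕0⊕0⊕0⊕1 = 0
s2 (pos 2,3,6,7,10,11,14,15): 1⊕0⊕0⊕1⊕1⊕0⊕1⊕1 = 1
s4 (pos 4,5,6,7,12,13,14,15): 0⊕0⊕0⊕1⊕1⊕0⊕1⊕1 = 0
s8 (pos 8,9,10,11,12,13,14,15): 0⊕0⊕1⊕0⊕1⊕0⊕1⊕1 = 0
Syndrome s8…s1 = 0010 → error at position 2.
Flip position 2: 010000100101011 → 000000100101011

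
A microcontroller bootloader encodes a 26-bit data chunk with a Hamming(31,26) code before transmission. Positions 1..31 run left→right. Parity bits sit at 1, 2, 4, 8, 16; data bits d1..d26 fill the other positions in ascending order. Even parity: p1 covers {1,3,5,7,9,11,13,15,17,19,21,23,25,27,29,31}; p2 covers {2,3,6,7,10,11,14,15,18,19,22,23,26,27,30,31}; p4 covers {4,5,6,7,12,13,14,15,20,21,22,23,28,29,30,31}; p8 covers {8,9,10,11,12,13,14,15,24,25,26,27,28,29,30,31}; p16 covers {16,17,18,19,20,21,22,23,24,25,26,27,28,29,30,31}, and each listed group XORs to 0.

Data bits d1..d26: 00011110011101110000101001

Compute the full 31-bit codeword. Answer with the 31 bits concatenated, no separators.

0001001011100111101110000101001

Place data at non-parity positions: p1 p2 0 p4 0 0 1 p8 1 1 1 0 0 1 1 p16 1 0 1 1 1 0 0 0 0 1 0 1 0 0 1
p1 (pos 1,3,5,7,9,11,13,15,17,19,21,23,25,27,29,31): XOR of data positions = 0⊕0⊕1⊕1⊕1⊕0⊕1⊕1⊕1⊕1⊕0⊕0⊕0⊕0⊕1 = 0
p2 (pos 2,3,6,7,10,11,14,15,18,19,22,23,26,27,30,31): XOR of data positions = 0⊕0⊕1⊕1⊕1⊕1⊕1⊕0⊕1⊕0⊕0⊕1⊕0⊕0⊕1 = 0
p4 (pos 4,5,6,7,12,13,14,15,20,21,22,23,28,29,30,31): XOR of data positions = 0⊕0⊕1⊕0⊕0⊕1⊕1⊕1⊕1⊕0⊕0⊕1⊕0⊕0⊕1 = 1
p8 (pos 8,9,10,11,12,13,14,15,24,25,26,27,28,29,30,31): XOR of data positions = 1⊕1⊕1⊕0⊕0⊕1⊕1⊕0⊕0⊕1⊕0⊕1⊕0⊕0⊕1 = 0
p16 (pos 16,17,18,19,20,21,22,23,24,25,26,27,28,29,30,31): XOR of data positions = 1⊕0⊕1⊕1⊕1⊕0⊕0⊕0⊕0⊕1⊕0⊕1⊕0⊕0⊕1 = 1
Codeword: 0001001011100111101110000101001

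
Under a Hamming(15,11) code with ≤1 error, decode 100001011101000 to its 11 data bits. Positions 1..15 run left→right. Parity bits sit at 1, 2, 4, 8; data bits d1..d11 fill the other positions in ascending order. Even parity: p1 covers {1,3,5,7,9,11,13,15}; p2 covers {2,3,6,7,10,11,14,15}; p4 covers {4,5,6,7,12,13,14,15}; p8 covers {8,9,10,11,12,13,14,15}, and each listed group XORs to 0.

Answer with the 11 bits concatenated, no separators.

s1 (pos 1,3,5,7,9,11,13,15): 1⊕0⊕0⊕0⊕1⊕0⊕0⊕0 = 0
s2 (pos 2,3,6,7,10,11,14,15): 0⊕0⊕1⊕0⊕1⊕0⊕0⊕0 = 0
s4 (pos 4,5,6,7,12,13,14,15): 0⊕0⊕1⊕0⊕1⊕0⊕0⊕0 = 0
s8 (pos 8,9,10,11,12,13,14,15): 1⊕1⊕1⊕0⊕1⊕0⊕0⊕0 = 0
Syndrome s8…s1 = 0000 → no error.
Read data bits from positions 3,5,6,7,9,10,11,12,13,14,15: 00101101000

00101101000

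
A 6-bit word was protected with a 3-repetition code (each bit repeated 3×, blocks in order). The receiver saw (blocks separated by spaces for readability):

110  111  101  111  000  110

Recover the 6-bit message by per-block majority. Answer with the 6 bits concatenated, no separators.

Block 1 (110): 2 ones → 1
Block 2 (111): 3 ones → 1
Block 3 (101): 2 ones → 1
Block 4 (111): 3 ones → 1
Block 5 (000): 0 ones → 0
Block 6 (110): 2 ones → 1

111101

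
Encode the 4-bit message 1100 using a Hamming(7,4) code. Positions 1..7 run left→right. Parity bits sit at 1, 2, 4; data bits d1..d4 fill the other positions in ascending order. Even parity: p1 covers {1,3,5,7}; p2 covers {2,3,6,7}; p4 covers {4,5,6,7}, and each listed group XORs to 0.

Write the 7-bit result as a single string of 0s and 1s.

0111100

Place data at non-parity positions: p1 p2 1 p4 1 0 0
p1 (pos 1,3,5,7): XOR of data positions = 1⊕1⊕0 = 0
p2 (pos 2,3,6,7): XOR of data positions = 1⊕0⊕0 = 1
p4 (pos 4,5,6,7): XOR of data positions = 1⊕0⊕0 = 1
Codeword: 0111100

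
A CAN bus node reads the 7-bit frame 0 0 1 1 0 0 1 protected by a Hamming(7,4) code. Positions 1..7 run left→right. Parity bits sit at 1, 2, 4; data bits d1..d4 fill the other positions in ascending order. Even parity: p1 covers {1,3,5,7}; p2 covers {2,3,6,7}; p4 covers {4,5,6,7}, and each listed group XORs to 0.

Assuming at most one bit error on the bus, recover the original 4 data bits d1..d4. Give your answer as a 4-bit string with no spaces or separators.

1001

s1 (pos 1,3,5,7): 0⊕1⊕0⊕1 = 0
s2 (pos 2,3,6,7): 0⊕1⊕0⊕1 = 0
s4 (pos 4,5,6,7): 1⊕0⊕0⊕1 = 0
Syndrome s4…s1 = 000 → no error.
Read data bits from positions 3,5,6,7: 1001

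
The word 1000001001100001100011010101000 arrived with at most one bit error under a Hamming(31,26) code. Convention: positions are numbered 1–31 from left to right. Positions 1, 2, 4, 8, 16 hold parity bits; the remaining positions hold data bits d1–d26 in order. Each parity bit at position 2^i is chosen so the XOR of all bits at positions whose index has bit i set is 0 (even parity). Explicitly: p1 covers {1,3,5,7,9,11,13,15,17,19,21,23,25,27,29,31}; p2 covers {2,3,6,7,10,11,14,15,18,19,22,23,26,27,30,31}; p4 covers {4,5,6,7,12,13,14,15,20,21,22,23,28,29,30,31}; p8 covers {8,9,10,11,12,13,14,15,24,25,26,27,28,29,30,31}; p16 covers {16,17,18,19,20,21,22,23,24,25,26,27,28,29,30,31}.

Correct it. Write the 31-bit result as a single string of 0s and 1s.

1000001001100001100011010111000

s1 (pos 1,3,5,7,9,11,13,15,17,19,21,23,25,27,29,31): 1⊕0⊕0⊕1⊕0⊕1⊕0⊕0⊕1⊕0⊕1⊕0⊕0⊕0⊕0⊕0 = 1
s2 (pos 2,3,6,7,10,11,14,15,18,19,22,23,26,27,30,31): 0⊕0⊕0⊕1⊕1⊕1⊕0⊕0⊕0⊕0⊕1⊕0⊕1⊕0⊕0⊕0 = 1
s4 (pos 4,5,6,7,12,13,14,15,20,21,22,23,28,29,30,31): 0⊕0⊕0⊕1⊕0⊕0⊕0⊕0⊕0⊕1⊕1⊕0⊕1⊕0⊕0⊕0 = 0
s8 (pos 8,9,10,11,12,13,14,15,24,25,26,27,28,29,30,31): 0⊕0⊕1⊕1⊕0⊕0⊕0⊕0⊕1⊕0⊕1⊕0⊕1⊕0⊕0⊕0 = 1
s16 (pos 16,17,18,19,20,21,22,23,24,25,26,27,28,29,30,31): 1⊕1⊕0⊕0⊕0⊕1⊕1⊕0⊕1⊕0⊕1⊕0⊕1⊕0⊕0⊕0 = 1
Syndrome s16…s1 = 11011 → error at position 27.
Flip position 27: 1000001001100001100011010101000 → 1000001001100001100011010111000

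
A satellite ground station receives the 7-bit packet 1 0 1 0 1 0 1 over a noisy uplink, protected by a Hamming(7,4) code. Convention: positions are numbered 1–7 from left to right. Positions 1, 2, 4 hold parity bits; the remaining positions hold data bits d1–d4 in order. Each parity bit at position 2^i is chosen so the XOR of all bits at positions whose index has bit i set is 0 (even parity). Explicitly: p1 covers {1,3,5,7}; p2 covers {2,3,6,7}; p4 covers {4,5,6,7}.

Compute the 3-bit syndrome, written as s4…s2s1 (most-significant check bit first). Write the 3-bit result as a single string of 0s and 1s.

000

s1 (pos 1,3,5,7): 1⊕1⊕1⊕1 = 0
s2 (pos 2,3,6,7): 0⊕1⊕0⊕1 = 0
s4 (pos 4,5,6,7): 0⊕1⊕0⊕1 = 0
Syndrome s4…s1 = 000 → no error.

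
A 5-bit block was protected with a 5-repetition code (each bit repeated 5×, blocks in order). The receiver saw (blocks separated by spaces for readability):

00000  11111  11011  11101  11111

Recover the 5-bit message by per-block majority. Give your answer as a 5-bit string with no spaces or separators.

01111

Block 1 (00000): 0 ones → 0
Block 2 (11111): 5 ones → 1
Block 3 (11011): 4 ones → 1
Block 4 (11101): 4 ones → 1
Block 5 (11111): 5 ones → 1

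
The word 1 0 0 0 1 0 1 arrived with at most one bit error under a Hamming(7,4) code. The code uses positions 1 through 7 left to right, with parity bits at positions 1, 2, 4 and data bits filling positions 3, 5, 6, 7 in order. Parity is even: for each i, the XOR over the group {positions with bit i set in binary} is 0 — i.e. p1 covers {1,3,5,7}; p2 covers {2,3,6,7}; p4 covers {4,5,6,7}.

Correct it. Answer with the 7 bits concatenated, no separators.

s1 (pos 1,3,5,7): 1⊕0⊕1⊕1 = 1
s2 (pos 2,3,6,7): 0⊕0⊕0⊕1 = 1
s4 (pos 4,5,6,7): 0⊕1⊕0⊕1 = 0
Syndrome s4…s1 = 011 → error at position 3.
Flip position 3: 1000101 → 1010101

1010101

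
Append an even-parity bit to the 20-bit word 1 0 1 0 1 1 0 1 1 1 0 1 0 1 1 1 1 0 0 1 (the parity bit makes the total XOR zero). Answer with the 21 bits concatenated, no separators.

101011011101011110011

XOR of the 20 data bits: 1⊕0⊕1⊕0⊕1⊕1⊕0⊕1⊕1⊕1⊕0⊕1⊕0⊕1⊕1⊕1⊕1⊕0⊕0⊕1 = 1
Parity bit = 1 (so all 21 bits XOR to 0).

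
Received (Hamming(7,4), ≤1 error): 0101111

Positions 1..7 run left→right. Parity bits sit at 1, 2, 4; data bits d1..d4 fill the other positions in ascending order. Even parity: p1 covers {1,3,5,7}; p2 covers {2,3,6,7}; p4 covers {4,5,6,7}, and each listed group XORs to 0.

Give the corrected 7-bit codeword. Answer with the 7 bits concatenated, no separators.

0001111

s1 (pos 1,3,5,7): 0⊕0⊕1⊕1 = 0
s2 (pos 2,3,6,7): 1⊕0⊕1⊕1 = 1
s4 (pos 4,5,6,7): 1⊕1⊕1⊕1 = 0
Syndrome s4…s1 = 010 → error at position 2.
Flip position 2: 0101111 → 0001111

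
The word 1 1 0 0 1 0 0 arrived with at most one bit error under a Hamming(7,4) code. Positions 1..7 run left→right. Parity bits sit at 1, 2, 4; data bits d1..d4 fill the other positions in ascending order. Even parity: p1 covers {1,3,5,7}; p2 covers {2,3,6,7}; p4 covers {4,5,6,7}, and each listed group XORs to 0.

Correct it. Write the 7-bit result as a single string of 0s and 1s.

1100110

s1 (pos 1,3,5,7): 1⊕0⊕1⊕0 = 0
s2 (pos 2,3,6,7): 1⊕0⊕0⊕0 = 1
s4 (pos 4,5,6,7): 0⊕1⊕0⊕0 = 1
Syndrome s4…s1 = 110 → error at position 6.
Flip position 6: 1100100 → 1100110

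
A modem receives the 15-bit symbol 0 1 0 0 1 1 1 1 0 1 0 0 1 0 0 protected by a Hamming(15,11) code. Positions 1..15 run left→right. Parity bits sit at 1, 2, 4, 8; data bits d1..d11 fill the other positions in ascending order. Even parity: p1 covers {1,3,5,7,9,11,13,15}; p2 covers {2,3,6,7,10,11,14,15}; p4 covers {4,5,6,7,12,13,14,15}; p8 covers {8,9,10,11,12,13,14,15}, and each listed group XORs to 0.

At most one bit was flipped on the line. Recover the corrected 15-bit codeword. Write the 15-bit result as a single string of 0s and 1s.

010011111100100

s1 (pos 1,3,5,7,9,11,13,15): 0⊕0⊕1⊕1⊕0⊕0⊕1⊕0 = 1
s2 (pos 2,3,6,7,10,11,14,15): 1⊕0⊕1⊕1⊕1⊕0⊕0⊕0 = 0
s4 (pos 4,5,6,7,12,13,14,15): 0⊕1⊕1⊕1⊕0⊕1⊕0⊕0 = 0
s8 (pos 8,9,10,11,12,13,14,15): 1⊕0⊕1⊕0⊕0⊕1⊕0⊕0 = 1
Syndrome s8…s1 = 1001 → error at position 9.
Flip position 9: 010011110100100 → 010011111100100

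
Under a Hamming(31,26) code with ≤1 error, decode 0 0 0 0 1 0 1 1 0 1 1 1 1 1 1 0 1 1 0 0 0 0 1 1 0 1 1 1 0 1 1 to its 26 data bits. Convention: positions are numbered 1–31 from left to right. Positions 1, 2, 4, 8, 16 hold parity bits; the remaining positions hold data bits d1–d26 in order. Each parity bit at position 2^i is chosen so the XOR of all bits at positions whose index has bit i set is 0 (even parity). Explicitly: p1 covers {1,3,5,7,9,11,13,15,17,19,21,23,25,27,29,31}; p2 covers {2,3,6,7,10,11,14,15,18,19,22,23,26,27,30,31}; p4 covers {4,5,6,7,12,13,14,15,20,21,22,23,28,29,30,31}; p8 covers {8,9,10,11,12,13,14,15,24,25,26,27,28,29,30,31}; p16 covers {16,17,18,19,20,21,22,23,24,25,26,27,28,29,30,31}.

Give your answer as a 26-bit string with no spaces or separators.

s1 (pos 1,3,5,7,9,11,13,15,17,19,21,23,25,27,29,31): 0⊕0⊕1⊕1⊕0⊕1⊕1⊕1⊕1⊕0⊕0⊕1⊕0⊕1⊕0⊕1 = 1
s2 (pos 2,3,6,7,10,11,14,15,18,19,22,23,26,27,30,31): 0⊕0⊕0⊕1⊕1⊕1⊕1⊕1⊕1⊕0⊕0⊕1⊕1⊕1⊕1⊕1 = 1
s4 (pos 4,5,6,7,12,13,14,15,20,21,22,23,28,29,30,31): 0⊕1⊕0⊕1⊕1⊕1⊕1⊕1⊕0⊕0⊕0⊕1⊕1⊕0⊕1⊕1 = 0
s8 (pos 8,9,10,11,12,13,14,15,24,25,26,27,28,29,30,31): 1⊕0⊕1⊕1⊕1⊕1⊕1⊕1⊕1⊕0⊕1⊕1⊕1⊕0⊕1⊕1 = 1
s16 (pos 16,17,18,19,20,21,22,23,24,25,26,27,28,29,30,31): 0⊕1⊕1⊕0⊕0⊕0⊕0⊕1⊕1⊕0⊕1⊕1⊕1⊕0⊕1⊕1 = 1
Syndrome s16…s1 = 11011 → error at position 27.
Flip position 27: 0000101101111110110000110111011 → 0000101101111110110000110101011
Read data bits from positions 3,5,6,7,9,10,11,12,13,14,15,17,18,19,20,21,22,23,24,25,26,27,28,29,30,31: 01010111111110000110101011

01010111111110000110101011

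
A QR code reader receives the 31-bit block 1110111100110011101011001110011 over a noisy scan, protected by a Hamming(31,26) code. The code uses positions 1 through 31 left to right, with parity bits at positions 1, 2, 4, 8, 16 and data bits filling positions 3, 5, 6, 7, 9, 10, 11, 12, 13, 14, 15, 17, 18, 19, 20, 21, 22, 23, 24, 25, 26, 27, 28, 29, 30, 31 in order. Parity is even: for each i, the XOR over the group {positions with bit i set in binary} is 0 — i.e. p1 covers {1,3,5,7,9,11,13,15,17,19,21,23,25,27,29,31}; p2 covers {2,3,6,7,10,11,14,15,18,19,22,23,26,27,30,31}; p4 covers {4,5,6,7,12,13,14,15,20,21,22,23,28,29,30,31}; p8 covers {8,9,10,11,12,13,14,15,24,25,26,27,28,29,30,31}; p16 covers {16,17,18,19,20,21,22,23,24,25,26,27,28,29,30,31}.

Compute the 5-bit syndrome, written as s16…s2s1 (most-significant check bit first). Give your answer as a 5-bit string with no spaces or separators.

s1 (pos 1,3,5,7,9,11,13,15,17,19,21,23,25,27,29,31): 1⊕1⊕1⊕1⊕0⊕1⊕0⊕1⊕1⊕1⊕1⊕0⊕1⊕1⊕0⊕1 = 0
s2 (pos 2,3,6,7,10,11,14,15,18,19,22,23,26,27,30,31): 1⊕1⊕1⊕1⊕0⊕1⊕0⊕1⊕0⊕1⊕1⊕0⊕1⊕1⊕1⊕1 = 0
s4 (pos 4,5,6,7,12,13,14,15,20,21,22,23,28,29,30,31): 0⊕1⊕1⊕1⊕1⊕0⊕0⊕1⊕0⊕1⊕1⊕0⊕0⊕0⊕1⊕1 = 1
s8 (pos 8,9,10,11,12,13,14,15,24,25,26,27,28,29,30,31): 1⊕0⊕0⊕1⊕1⊕0⊕0⊕1⊕0⊕1⊕1⊕1⊕0⊕0⊕1⊕1 = 1
s16 (pos 16,17,18,19,20,21,22,23,24,25,26,27,28,29,30,31): 1⊕1⊕0⊕1⊕0⊕1⊕1⊕0⊕0⊕1⊕1⊕1⊕0⊕0⊕1⊕1 = 0
Syndrome s16…s1 = 01100 → error at position 12.

01100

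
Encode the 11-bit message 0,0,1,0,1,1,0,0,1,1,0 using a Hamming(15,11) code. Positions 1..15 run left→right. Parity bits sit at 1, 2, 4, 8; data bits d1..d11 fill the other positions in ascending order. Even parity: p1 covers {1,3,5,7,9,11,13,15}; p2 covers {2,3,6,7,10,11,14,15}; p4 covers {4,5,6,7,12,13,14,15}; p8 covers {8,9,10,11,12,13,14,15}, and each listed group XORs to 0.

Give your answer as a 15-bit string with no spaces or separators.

010101001100110

Place data at non-parity positions: p1 p2 0 p4 0 1 0 p8 1 1 0 0 1 1 0
p1 (pos 1,3,5,7,9,11,13,15): XOR of data positions = 0⊕0⊕0⊕1⊕0⊕1⊕0 = 0
p2 (pos 2,3,6,7,10,11,14,15): XOR of data positions = 0⊕1⊕0⊕1⊕0⊕1⊕0 = 1
p4 (pos 4,5,6,7,12,13,14,15): XOR of data positions = 0⊕1⊕0⊕0⊕1⊕1⊕0 = 1
p8 (pos 8,9,10,11,12,13,14,15): XOR of data positions = 1⊕1⊕0⊕0⊕1⊕1⊕0 = 0
Codeword: 010101001100110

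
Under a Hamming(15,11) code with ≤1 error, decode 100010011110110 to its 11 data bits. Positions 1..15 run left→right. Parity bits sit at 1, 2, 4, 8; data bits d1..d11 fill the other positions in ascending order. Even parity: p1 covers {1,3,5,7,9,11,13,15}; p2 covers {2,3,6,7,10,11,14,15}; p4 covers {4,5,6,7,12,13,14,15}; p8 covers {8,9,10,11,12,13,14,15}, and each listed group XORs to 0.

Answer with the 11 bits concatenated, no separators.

s1 (pos 1,3,5,7,9,11,13,15): 1⊕0⊕1⊕0⊕1⊕1⊕1⊕0 = 1
s2 (pos 2,3,6,7,10,11,14,15): 0⊕0⊕0⊕0⊕1⊕1⊕1⊕0 = 1
s4 (pos 4,5,6,7,12,13,14,15): 0⊕1⊕0⊕0⊕0⊕1⊕1⊕0 = 1
s8 (pos 8,9,10,11,12,13,14,15): 1⊕1⊕1⊕1⊕0⊕1⊕1⊕0 = 0
Syndrome s8…s1 = 0111 → error at position 7.
Flip position 7: 100010011110110 → 100010111110110
Read data bits from positions 3,5,6,7,9,10,11,12,13,14,15: 01011110110

01011110110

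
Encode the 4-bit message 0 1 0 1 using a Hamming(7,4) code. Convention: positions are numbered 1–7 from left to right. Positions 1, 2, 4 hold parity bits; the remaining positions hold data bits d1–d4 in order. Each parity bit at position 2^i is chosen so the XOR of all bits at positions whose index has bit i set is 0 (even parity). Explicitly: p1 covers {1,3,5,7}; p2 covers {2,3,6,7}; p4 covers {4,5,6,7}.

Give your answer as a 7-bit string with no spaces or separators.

0100101

Place data at non-parity positions: p1 p2 0 p4 1 0 1
p1 (pos 1,3,5,7): XOR of data positions = 0⊕1⊕1 = 0
p2 (pos 2,3,6,7): XOR of data positions = 0⊕0⊕1 = 1
p4 (pos 4,5,6,7): XOR of data positions = 1⊕0⊕1 = 0
Codeword: 0100101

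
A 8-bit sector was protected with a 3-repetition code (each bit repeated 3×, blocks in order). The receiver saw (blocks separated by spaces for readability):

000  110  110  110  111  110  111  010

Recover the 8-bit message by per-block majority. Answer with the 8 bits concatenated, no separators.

Block 1 (000): 0 ones → 0
Block 2 (110): 2 ones → 1
Block 3 (110): 2 ones → 1
Block 4 (110): 2 ones → 1
Block 5 (111): 3 ones → 1
Block 6 (110): 2 ones → 1
Block 7 (111): 3 ones → 1
Block 8 (010): 1 one → 0

01111110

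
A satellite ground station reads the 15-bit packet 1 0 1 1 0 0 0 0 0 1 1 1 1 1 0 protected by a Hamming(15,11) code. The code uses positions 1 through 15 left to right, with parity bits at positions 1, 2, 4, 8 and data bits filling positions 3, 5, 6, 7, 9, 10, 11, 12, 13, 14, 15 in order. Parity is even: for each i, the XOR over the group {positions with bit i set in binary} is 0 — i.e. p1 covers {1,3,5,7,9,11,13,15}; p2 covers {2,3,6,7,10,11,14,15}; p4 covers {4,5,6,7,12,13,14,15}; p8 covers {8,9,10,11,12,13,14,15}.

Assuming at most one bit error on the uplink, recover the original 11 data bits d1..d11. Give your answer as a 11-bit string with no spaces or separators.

s1 (pos 1,3,5,7,9,11,13,15): 1⊕1⊕0⊕0⊕0⊕1⊕1⊕0 = 0
s2 (pos 2,3,6,7,10,11,14,15): 0⊕1⊕0⊕0⊕1⊕1⊕1⊕0 = 0
s4 (pos 4,5,6,7,12,13,14,15): 1⊕0⊕0⊕0⊕1⊕1⊕1⊕0 = 0
s8 (pos 8,9,10,11,12,13,14,15): 0⊕0⊕1⊕1⊕1⊕1⊕1⊕0 = 1
Syndrome s8…s1 = 1000 → error at position 8.
Flip position 8: 101100000111110 → 101100010111110
Read data bits from positions 3,5,6,7,9,10,11,12,13,14,15: 10000111110

10000111110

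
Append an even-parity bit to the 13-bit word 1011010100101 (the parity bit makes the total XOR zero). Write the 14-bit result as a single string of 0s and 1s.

XOR of the 13 data bits: 1⊕0⊕1⊕1⊕0⊕1⊕0⊕1⊕0⊕0⊕1⊕0⊕1 = 1
Parity bit = 1 (so all 14 bits XOR to 0).

10110101001011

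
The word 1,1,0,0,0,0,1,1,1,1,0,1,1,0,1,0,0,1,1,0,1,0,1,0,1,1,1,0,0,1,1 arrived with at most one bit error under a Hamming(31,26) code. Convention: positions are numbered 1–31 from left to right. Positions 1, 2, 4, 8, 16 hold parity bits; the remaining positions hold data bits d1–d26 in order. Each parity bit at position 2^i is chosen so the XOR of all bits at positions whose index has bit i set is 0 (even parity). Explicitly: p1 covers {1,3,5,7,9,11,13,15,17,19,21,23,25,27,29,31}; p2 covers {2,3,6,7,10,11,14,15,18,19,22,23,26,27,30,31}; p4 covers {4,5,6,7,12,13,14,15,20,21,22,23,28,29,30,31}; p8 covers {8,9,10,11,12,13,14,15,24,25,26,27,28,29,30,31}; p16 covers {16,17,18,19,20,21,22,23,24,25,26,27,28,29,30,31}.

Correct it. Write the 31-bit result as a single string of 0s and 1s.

s1 (pos 1,3,5,7,9,11,13,15,17,19,21,23,25,27,29,31): 1⊕0⊕0⊕1⊕1⊕0⊕1⊕1⊕0⊕1⊕1⊕1⊕1⊕1⊕0⊕1 = 1
s2 (pos 2,3,6,7,10,11,14,15,18,19,22,23,26,27,30,31): 1⊕0⊕0⊕1⊕1⊕0⊕0⊕1⊕1⊕1⊕0⊕1⊕1⊕1⊕1⊕1 = 1
s4 (pos 4,5,6,7,12,13,14,15,20,21,22,23,28,29,30,31): 0⊕0⊕0⊕1⊕1⊕1⊕0⊕1⊕0⊕1⊕0⊕1⊕0⊕0⊕1⊕1 = 0
s8 (pos 8,9,10,11,12,13,14,15,24,25,26,27,28,29,30,31): 1⊕1⊕1⊕0⊕1⊕1⊕0⊕1⊕0⊕1⊕1⊕1⊕0⊕0⊕1⊕1 = 1
s16 (pos 16,17,18,19,20,21,22,23,24,25,26,27,28,29,30,31): 0⊕0⊕1⊕1⊕0⊕1⊕0⊕1⊕0⊕1⊕1⊕1⊕0⊕0⊕1⊕1 = 1
Syndrome s16…s1 = 11011 → error at position 27.
Flip position 27: 1100001111011010011010101110011 → 1100001111011010011010101100011

1100001111011010011010101100011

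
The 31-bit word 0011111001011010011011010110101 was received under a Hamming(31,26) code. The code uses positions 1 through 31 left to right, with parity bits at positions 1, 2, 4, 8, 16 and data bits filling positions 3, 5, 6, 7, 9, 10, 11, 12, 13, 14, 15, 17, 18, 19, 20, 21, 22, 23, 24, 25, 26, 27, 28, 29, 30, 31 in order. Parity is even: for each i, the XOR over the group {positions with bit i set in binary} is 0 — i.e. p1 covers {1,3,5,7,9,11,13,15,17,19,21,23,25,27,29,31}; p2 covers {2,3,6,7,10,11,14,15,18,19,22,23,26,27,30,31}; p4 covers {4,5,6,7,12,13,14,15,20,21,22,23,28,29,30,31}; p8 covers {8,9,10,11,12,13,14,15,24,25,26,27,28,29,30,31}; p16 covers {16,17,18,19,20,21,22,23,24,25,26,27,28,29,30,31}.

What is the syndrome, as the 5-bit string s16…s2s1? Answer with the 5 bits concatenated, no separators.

11110

s1 (pos 1,3,5,7,9,11,13,15,17,19,21,23,25,27,29,31): 0⊕1⊕1⊕1⊕0⊕0⊕1⊕1⊕0⊕1⊕1⊕0⊕0⊕1⊕1⊕1 = 0
s2 (pos 2,3,6,7,10,11,14,15,18,19,22,23,26,27,30,31): 0⊕1⊕1⊕1⊕1⊕0⊕0⊕1⊕1⊕1⊕1⊕0⊕1⊕1⊕0⊕1 = 1
s4 (pos 4,5,6,7,12,13,14,15,20,21,22,23,28,29,30,31): 1⊕1⊕1⊕1⊕1⊕1⊕0⊕1⊕0⊕1⊕1⊕0⊕0⊕1⊕0⊕1 = 1
s8 (pos 8,9,10,11,12,13,14,15,24,25,26,27,28,29,30,31): 0⊕0⊕1⊕0⊕1⊕1⊕0⊕1⊕1⊕0⊕1⊕1⊕0⊕1⊕0⊕1 = 1
s16 (pos 16,17,18,19,20,21,22,23,24,25,26,27,28,29,30,31): 0⊕0⊕1⊕1⊕0⊕1⊕1⊕0⊕1⊕0⊕1⊕1⊕0⊕1⊕0⊕1 = 1
Syndrome s16…s1 = 11110 → error at position 30.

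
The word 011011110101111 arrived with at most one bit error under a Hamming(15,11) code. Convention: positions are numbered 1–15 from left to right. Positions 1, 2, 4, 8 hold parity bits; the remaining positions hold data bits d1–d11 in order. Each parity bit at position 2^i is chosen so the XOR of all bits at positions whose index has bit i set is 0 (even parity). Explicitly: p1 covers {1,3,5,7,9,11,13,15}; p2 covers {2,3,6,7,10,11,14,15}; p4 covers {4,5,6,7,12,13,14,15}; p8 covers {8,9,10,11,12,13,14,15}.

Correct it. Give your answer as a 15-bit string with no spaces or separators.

011011010101111

s1 (pos 1,3,5,7,9,11,13,15): 0⊕1⊕1⊕1⊕0⊕0⊕1⊕1 = 1
s2 (pos 2,3,6,7,10,11,14,15): 1⊕1⊕1⊕1⊕1⊕0⊕1⊕1 = 1
s4 (pos 4,5,6,7,12,13,14,15): 0⊕1⊕1⊕1⊕1⊕1⊕1⊕1 = 1
s8 (pos 8,9,10,11,12,13,14,15): 1⊕0⊕1⊕0⊕1⊕1⊕1⊕1 = 0
Syndrome s8…s1 = 0111 → error at position 7.
Flip position 7: 011011110101111 → 011011010101111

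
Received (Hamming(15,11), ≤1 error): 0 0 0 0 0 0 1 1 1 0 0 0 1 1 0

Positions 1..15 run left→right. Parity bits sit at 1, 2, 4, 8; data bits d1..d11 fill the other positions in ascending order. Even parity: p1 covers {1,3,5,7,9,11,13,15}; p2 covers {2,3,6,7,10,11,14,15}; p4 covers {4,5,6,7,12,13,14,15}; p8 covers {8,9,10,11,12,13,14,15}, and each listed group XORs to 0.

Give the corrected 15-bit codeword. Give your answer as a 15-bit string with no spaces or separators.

000010111000110

s1 (pos 1,3,5,7,9,11,13,15): 0⊕0⊕0⊕1⊕1⊕0⊕1⊕0 = 1
s2 (pos 2,3,6,7,10,11,14,15): 0⊕0⊕0⊕1⊕0⊕0⊕1⊕0 = 0
s4 (pos 4,5,6,7,12,13,14,15): 0⊕0⊕0⊕1⊕0⊕1⊕1⊕0 = 1
s8 (pos 8,9,10,11,12,13,14,15): 1⊕1⊕0⊕0⊕0⊕1⊕1⊕0 = 0
Syndrome s8…s1 = 0101 → error at position 5.
Flip position 5: 000000111000110 → 000010111000110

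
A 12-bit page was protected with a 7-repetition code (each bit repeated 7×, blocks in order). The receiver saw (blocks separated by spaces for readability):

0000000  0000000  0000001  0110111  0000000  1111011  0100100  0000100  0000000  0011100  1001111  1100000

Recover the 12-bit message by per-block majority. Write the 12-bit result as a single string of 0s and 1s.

000101000010

Block 1 (0000000): 0 ones → 0
Block 2 (0000000): 0 ones → 0
Block 3 (0000001): 1 one → 0
Block 4 (0110111): 5 ones → 1
Block 5 (0000000): 0 ones → 0
Block 6 (1111011): 6 ones → 1
Block 7 (0100100): 2 ones → 0
Block 8 (0000100): 1 one → 0
Block 9 (0000000): 0 ones → 0
Block 10 (0011100): 3 ones → 0
Block 11 (1001111): 5 ones → 1
Block 12 (1100000): 2 ones → 0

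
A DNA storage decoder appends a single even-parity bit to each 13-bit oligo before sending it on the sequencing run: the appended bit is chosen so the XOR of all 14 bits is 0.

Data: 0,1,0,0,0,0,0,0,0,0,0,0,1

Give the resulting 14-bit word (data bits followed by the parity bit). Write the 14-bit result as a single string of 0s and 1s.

01000000000010

XOR of the 13 data bits: 0⊕1⊕0⊕0⊕0⊕0⊕0⊕0⊕0⊕0⊕0⊕0⊕1 = 0
Parity bit = 0 (so all 14 bits XOR to 0).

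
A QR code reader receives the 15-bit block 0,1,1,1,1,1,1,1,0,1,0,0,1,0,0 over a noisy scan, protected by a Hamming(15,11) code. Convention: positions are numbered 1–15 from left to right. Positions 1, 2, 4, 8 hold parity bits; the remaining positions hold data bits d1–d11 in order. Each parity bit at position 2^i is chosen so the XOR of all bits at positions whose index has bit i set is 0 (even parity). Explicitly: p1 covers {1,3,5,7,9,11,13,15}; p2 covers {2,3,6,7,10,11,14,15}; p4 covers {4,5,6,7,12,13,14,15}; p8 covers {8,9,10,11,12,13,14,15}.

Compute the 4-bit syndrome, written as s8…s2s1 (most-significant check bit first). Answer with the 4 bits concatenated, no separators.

1110

s1 (pos 1,3,5,7,9,11,13,15): 0⊕1⊕1⊕1⊕0⊕0⊕1⊕0 = 0
s2 (pos 2,3,6,7,10,11,14,15): 1⊕1⊕1⊕1⊕1⊕0⊕0⊕0 = 1
s4 (pos 4,5,6,7,12,13,14,15): 1⊕1⊕1⊕1⊕0⊕1⊕0⊕0 = 1
s8 (pos 8,9,10,11,12,13,14,15): 1⊕0⊕1⊕0⊕0⊕1⊕0⊕0 = 1
Syndrome s8…s1 = 1110 → error at position 14.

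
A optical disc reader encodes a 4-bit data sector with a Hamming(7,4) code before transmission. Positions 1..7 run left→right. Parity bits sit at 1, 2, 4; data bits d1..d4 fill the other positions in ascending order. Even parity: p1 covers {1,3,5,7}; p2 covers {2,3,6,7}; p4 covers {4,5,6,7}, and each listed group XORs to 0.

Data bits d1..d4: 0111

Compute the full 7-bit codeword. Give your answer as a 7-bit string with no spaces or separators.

0001111

Place data at non-parity positions: p1 p2 0 p4 1 1 1
p1 (pos 1,3,5,7): XOR of data positions = 0⊕1⊕1 = 0
p2 (pos 2,3,6,7): XOR of data positions = 0⊕1⊕1 = 0
p4 (pos 4,5,6,7): XOR of data positions = 1⊕1⊕1 = 1
Codeword: 0001111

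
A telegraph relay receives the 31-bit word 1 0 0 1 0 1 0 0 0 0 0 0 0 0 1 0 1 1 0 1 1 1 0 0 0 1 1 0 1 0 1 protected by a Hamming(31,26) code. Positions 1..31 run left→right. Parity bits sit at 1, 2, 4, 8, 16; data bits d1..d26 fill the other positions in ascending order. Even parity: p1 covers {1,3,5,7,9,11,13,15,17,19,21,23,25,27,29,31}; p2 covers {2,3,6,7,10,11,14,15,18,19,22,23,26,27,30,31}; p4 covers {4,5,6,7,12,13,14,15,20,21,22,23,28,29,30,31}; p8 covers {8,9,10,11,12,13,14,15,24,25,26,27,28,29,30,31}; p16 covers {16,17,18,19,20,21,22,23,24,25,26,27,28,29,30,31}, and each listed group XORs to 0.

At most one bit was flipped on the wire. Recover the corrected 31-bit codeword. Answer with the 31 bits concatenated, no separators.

s1 (pos 1,3,5,7,9,11,13,15,17,19,21,23,25,27,29,31): 1⊕0⊕0⊕0⊕0⊕0⊕0⊕1⊕1⊕0⊕1⊕0⊕0⊕1⊕1⊕1 = 1
s2 (pos 2,3,6,7,10,11,14,15,18,19,22,23,26,27,30,31): 0⊕0⊕1⊕0⊕0⊕0⊕0⊕1⊕1⊕0⊕1⊕0⊕1⊕1⊕0⊕1 = 1
s4 (pos 4,5,6,7,12,13,14,15,20,21,22,23,28,29,30,31): 1⊕0⊕1⊕0⊕0⊕0⊕0⊕1⊕1⊕1⊕1⊕0⊕0⊕1⊕0⊕1 = 0
s8 (pos 8,9,10,11,12,13,14,15,24,25,26,27,28,29,30,31): 0⊕0⊕0⊕0⊕0⊕0⊕0⊕1⊕0⊕0⊕1⊕1⊕0⊕1⊕0⊕1 = 1
s16 (pos 16,17,18,19,20,21,22,23,24,25,26,27,28,29,30,31): 0⊕1⊕1⊕0⊕1⊕1⊕1⊕0⊕0⊕0⊕1⊕1⊕0⊕1⊕0⊕1 = 1
Syndrome s16…s1 = 11011 → error at position 27.
Flip position 27: 1001010000000010110111000110101 → 1001010000000010110111000100101

1001010000000010110111000100101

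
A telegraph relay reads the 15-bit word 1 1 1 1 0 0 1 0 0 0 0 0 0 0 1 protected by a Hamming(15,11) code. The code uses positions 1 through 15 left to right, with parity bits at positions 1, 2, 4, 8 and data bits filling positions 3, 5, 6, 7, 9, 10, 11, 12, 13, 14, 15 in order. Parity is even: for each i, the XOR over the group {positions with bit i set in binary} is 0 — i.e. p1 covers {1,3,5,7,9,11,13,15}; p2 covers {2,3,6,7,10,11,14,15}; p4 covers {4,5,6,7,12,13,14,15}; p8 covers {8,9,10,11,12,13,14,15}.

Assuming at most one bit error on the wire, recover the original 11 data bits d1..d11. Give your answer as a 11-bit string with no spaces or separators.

10010001001

s1 (pos 1,3,5,7,9,11,13,15): 1⊕1⊕0⊕1⊕0⊕0⊕0⊕1 = 0
s2 (pos 2,3,6,7,10,11,14,15): 1⊕1⊕0⊕1⊕0⊕0⊕0⊕1 = 0
s4 (pos 4,5,6,7,12,13,14,15): 1⊕0⊕0⊕1⊕0⊕0⊕0⊕1 = 1
s8 (pos 8,9,10,11,12,13,14,15): 0⊕0⊕0⊕0⊕0⊕0⊕0⊕1 = 1
Syndrome s8…s1 = 1100 → error at position 12.
Flip position 12: 111100100000001 → 111100100001001
Read data bits from positions 3,5,6,7,9,10,11,12,13,14,15: 10010001001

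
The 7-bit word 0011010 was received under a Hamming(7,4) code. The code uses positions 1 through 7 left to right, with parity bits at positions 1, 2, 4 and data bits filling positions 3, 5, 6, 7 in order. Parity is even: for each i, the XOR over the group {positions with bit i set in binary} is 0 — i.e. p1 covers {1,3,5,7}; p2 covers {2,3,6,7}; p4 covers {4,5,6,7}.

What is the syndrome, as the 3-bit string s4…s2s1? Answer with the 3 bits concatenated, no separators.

s1 (pos 1,3,5,7): 0⊕1⊕0⊕0 = 1
s2 (pos 2,3,6,7): 0⊕1⊕1⊕0 = 0
s4 (pos 4,5,6,7): 1⊕0⊕1⊕0 = 0
Syndrome s4…s1 = 001 → error at position 1.

001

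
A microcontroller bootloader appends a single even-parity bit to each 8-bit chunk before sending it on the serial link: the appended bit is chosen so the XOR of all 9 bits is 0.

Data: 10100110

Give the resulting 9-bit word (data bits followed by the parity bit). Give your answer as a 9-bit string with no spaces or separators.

XOR of the 8 data bits: 1⊕0⊕1⊕0⊕0⊕1⊕1⊕0 = 0
Parity bit = 0 (so all 9 bits XOR to 0).

101001100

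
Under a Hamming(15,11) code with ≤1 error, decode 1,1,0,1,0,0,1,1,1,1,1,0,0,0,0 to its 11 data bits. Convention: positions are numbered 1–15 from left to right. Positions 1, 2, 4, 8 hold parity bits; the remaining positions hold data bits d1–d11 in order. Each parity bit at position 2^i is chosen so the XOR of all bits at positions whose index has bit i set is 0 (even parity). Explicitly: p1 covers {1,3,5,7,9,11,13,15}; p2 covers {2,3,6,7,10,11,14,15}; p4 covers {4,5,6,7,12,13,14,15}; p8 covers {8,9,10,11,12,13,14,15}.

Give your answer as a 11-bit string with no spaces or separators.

00011110000

s1 (pos 1,3,5,7,9,11,13,15): 1⊕0⊕0⊕1⊕1⊕1⊕0⊕0 = 0
s2 (pos 2,3,6,7,10,11,14,15): 1⊕0⊕0⊕1⊕1⊕1⊕0⊕0 = 0
s4 (pos 4,5,6,7,12,13,14,15): 1⊕0⊕0⊕1⊕0⊕0⊕0⊕0 = 0
s8 (pos 8,9,10,11,12,13,14,15): 1⊕1⊕1⊕1⊕0⊕0⊕0⊕0 = 0
Syndrome s8…s1 = 0000 → no error.
Read data bits from positions 3,5,6,7,9,10,11,12,13,14,15: 00011110000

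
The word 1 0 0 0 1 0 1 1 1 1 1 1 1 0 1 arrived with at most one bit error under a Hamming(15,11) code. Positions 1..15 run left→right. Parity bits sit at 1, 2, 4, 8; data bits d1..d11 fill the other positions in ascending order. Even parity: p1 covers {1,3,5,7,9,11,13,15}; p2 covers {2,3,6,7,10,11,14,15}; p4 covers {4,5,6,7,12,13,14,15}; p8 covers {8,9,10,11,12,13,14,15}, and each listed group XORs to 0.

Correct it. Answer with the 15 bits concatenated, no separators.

100010111111001

s1 (pos 1,3,5,7,9,11,13,15): 1⊕0⊕1⊕1⊕1⊕1⊕1⊕1 = 1
s2 (pos 2,3,6,7,10,11,14,15): 0⊕0⊕0⊕1⊕1⊕1⊕0⊕1 = 0
s4 (pos 4,5,6,7,12,13,14,15): 0⊕1⊕0⊕1⊕1⊕1⊕0⊕1 = 1
s8 (pos 8,9,10,11,12,13,14,15): 1⊕1⊕1⊕1⊕1⊕1⊕0⊕1 = 1
Syndrome s8…s1 = 1101 → error at position 13.
Flip position 13: 100010111111101 → 100010111111001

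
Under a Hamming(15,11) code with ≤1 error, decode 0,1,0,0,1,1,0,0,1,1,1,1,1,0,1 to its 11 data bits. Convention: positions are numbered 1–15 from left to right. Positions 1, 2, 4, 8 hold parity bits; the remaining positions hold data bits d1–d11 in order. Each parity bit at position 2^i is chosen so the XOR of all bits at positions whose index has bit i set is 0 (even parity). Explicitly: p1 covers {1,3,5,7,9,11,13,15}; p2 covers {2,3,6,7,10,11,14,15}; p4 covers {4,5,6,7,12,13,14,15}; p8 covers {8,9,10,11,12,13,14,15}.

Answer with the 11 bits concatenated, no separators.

s1 (pos 1,3,5,7,9,11,13,15): 0⊕0⊕1⊕0⊕1⊕1⊕1⊕1 = 1
s2 (pos 2,3,6,7,10,11,14,15): 1⊕0⊕1⊕0⊕1⊕1⊕0⊕1 = 1
s4 (pos 4,5,6,7,12,13,14,15): 0⊕1⊕1⊕0⊕1⊕1⊕0⊕1 = 1
s8 (pos 8,9,10,11,12,13,14,15): 0⊕1⊕1⊕1⊕1⊕1⊕0⊕1 = 0
Syndrome s8…s1 = 0111 → error at position 7.
Flip position 7: 010011001111101 → 010011101111101
Read data bits from positions 3,5,6,7,9,10,11,12,13,14,15: 01111111101

01111111101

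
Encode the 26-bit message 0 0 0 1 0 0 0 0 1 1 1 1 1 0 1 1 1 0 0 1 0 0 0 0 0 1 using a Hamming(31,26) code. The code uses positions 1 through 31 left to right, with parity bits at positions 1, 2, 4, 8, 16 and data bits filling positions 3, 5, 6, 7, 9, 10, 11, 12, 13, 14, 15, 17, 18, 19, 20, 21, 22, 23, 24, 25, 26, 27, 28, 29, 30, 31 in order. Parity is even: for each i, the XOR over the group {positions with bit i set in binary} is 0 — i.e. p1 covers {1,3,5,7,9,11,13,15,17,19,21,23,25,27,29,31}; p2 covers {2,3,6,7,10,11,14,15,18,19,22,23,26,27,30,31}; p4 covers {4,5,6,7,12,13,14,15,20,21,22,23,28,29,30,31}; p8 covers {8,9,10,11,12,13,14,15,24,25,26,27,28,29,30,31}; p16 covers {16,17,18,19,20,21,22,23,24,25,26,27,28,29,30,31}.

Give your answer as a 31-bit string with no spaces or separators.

Place data at non-parity positions: p1 p2 0 p4 0 0 1 p8 0 0 0 0 1 1 1 p16 1 1 0 1 1 1 0 0 1 0 0 0 0 0 1
p1 (pos 1,3,5,7,9,11,13,15,17,19,21,23,25,27,29,31): XOR of data positions = 0⊕0⊕1⊕0⊕0⊕1⊕1⊕1⊕0⊕1⊕0⊕1⊕0⊕0⊕1 = 1
p2 (pos 2,3,6,7,10,11,14,15,18,19,22,23,26,27,30,31): XOR of data positions = 0⊕0⊕1⊕0⊕0⊕1⊕1⊕1⊕0⊕1⊕0⊕0⊕0⊕0⊕1 = 0
p4 (pos 4,5,6,7,12,13,14,15,20,21,22,23,28,29,30,31): XOR of data positions = 0⊕0⊕1⊕0⊕1⊕1⊕1⊕1⊕1⊕1⊕0⊕0⊕0⊕0⊕1 = 0
p8 (pos 8,9,10,11,12,13,14,15,24,25,26,27,28,29,30,31): XOR of data positions = 0⊕0⊕0⊕0⊕1⊕1⊕1⊕0⊕1⊕0⊕0⊕0⊕0⊕0⊕1 = 1
p16 (pos 16,17,18,19,20,21,22,23,24,25,26,27,28,29,30,31): XOR of data positions = 1⊕1⊕0⊕1⊕1⊕1⊕0⊕0⊕1⊕0⊕0⊕0⊕0⊕0⊕1 = 1
Codeword: 1000001100001111110111001000001

1000001100001111110111001000001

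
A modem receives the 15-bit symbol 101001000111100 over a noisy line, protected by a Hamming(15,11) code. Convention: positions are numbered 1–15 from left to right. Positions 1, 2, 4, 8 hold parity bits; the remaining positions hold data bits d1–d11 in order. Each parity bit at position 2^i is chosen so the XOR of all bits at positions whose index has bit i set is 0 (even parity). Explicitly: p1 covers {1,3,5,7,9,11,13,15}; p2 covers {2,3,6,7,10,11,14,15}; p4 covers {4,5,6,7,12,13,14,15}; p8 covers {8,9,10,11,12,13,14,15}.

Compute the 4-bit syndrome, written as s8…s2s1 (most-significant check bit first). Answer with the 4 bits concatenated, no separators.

s1 (pos 1,3,5,7,9,11,13,15): 1⊕1⊕0⊕0⊕0⊕1⊕1⊕0 = 0
s2 (pos 2,3,6,7,10,11,14,15): 0⊕1⊕1⊕0⊕1⊕1⊕0⊕0 = 0
s4 (pos 4,5,6,7,12,13,14,15): 0⊕0⊕1⊕0⊕1⊕1⊕0⊕0 = 1
s8 (pos 8,9,10,11,12,13,14,15): 0⊕0⊕1⊕1⊕1⊕1⊕0⊕0 = 0
Syndrome s8…s1 = 0100 → error at position 4.

0100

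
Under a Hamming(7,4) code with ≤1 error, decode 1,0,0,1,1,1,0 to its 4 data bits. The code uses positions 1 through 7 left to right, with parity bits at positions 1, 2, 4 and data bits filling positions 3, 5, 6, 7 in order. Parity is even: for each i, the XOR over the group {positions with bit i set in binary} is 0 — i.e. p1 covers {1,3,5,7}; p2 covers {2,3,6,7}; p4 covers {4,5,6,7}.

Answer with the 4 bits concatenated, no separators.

0100

s1 (pos 1,3,5,7): 1⊕0⊕1⊕0 = 0
s2 (pos 2,3,6,7): 0⊕0⊕1⊕0 = 1
s4 (pos 4,5,6,7): 1⊕1⊕1⊕0 = 1
Syndrome s4…s1 = 110 → error at position 6.
Flip position 6: 1001110 → 1001100
Read data bits from positions 3,5,6,7: 0100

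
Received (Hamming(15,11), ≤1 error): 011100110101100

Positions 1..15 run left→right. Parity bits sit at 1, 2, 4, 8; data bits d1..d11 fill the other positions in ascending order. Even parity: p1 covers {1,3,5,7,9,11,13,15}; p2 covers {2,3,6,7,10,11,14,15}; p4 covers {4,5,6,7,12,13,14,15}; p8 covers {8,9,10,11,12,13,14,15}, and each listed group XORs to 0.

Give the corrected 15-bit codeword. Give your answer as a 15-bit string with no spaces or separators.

s1 (pos 1,3,5,7,9,11,13,15): 0⊕1⊕0⊕1⊕0⊕0⊕1⊕0 = 1
s2 (pos 2,3,6,7,10,11,14,15): 1⊕1⊕0⊕1⊕1⊕0⊕0⊕0 = 0
s4 (pos 4,5,6,7,12,13,14,15): 1⊕0⊕0⊕1⊕1⊕1⊕0⊕0 = 0
s8 (pos 8,9,10,11,12,13,14,15): 1⊕0⊕1⊕0⊕1⊕1⊕0⊕0 = 0
Syndrome s8…s1 = 0001 → error at position 1.
Flip position 1: 011100110101100 → 111100110101100

111100110101100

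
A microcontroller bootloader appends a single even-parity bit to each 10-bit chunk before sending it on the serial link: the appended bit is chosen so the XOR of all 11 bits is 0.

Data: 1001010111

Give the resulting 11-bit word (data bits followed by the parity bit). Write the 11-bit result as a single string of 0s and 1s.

XOR of the 10 data bits: 1⊕0⊕0⊕1⊕0⊕1⊕0⊕1⊕1⊕1 = 0
Parity bit = 0 (so all 11 bits XOR to 0).

10010101110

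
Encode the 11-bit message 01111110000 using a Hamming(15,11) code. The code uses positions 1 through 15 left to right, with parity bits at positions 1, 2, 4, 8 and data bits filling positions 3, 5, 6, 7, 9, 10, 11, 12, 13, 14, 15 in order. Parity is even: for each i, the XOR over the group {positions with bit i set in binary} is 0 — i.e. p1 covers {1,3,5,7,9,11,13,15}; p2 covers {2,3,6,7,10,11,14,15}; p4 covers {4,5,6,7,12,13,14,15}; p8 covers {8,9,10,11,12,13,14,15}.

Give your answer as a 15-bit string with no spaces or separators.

000111111110000

Place data at non-parity positions: p1 p2 0 p4 1 1 1 p8 1 1 1 0 0 0 0
p1 (pos 1,3,5,7,9,11,13,15): XOR of data positions = 0⊕1⊕1⊕1⊕1⊕0⊕0 = 0
p2 (pos 2,3,6,7,10,11,14,15): XOR of data positions = 0⊕1⊕1⊕1⊕1⊕0⊕0 = 0
p4 (pos 4,5,6,7,12,13,14,15): XOR of data positions = 1⊕1⊕1⊕0⊕0⊕0⊕0 = 1
p8 (pos 8,9,10,11,12,13,14,15): XOR of data positions = 1⊕1⊕1⊕0⊕0⊕0⊕0 = 1
Codeword: 000111111110000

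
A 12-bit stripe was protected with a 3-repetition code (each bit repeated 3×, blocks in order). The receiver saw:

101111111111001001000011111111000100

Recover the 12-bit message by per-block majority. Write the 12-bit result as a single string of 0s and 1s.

Block 1 (101): 2 ones → 1
Block 2 (111): 3 ones → 1
Block 3 (111): 3 ones → 1
Block 4 (111): 3 ones → 1
Block 5 (001): 1 one → 0
Block 6 (001): 1 one → 0
Block 7 (000): 0 ones → 0
Block 8 (011): 2 ones → 1
Block 9 (111): 3 ones → 1
Block 10 (111): 3 ones → 1
Block 11 (000): 0 ones → 0
Block 12 (100): 1 one → 0

111100011100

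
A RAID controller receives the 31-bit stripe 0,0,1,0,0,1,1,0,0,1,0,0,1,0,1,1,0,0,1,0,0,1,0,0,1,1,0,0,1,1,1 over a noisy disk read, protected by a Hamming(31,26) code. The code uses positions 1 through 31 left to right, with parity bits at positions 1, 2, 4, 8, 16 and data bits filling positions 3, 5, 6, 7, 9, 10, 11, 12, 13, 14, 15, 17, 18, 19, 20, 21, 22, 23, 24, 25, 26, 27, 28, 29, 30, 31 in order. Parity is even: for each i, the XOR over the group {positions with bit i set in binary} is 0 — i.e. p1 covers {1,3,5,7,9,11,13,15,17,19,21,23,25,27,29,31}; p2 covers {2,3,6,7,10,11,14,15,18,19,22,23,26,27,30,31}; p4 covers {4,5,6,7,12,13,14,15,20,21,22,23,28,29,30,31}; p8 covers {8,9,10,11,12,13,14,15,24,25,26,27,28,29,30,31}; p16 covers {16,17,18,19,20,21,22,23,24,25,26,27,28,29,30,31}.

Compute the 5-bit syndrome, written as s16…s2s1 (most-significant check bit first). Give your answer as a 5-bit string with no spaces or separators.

s1 (pos 1,3,5,7,9,11,13,15,17,19,21,23,25,27,29,31): 0⊕1⊕0⊕1⊕0⊕0⊕1⊕1⊕0⊕1⊕0⊕0⊕1⊕0⊕1⊕1 = 0
s2 (pos 2,3,6,7,10,11,14,15,18,19,22,23,26,27,30,31): 0⊕1⊕1⊕1⊕1⊕0⊕0⊕1⊕0⊕1⊕1⊕0⊕1⊕0⊕1⊕1 = 0
s4 (pos 4,5,6,7,12,13,14,15,20,21,22,23,28,29,30,31): 0⊕0⊕1⊕1⊕0⊕1⊕0⊕1⊕0⊕0⊕1⊕0⊕0⊕1⊕1⊕1 = 0
s8 (pos 8,9,10,11,12,13,14,15,24,25,26,27,28,29,30,31): 0⊕0⊕1⊕0⊕0⊕1⊕0⊕1⊕0⊕1⊕1⊕0⊕0⊕1⊕1⊕1 = 0
s16 (pos 16,17,18,19,20,21,22,23,24,25,26,27,28,29,30,31): 1⊕0⊕0⊕1⊕0⊕0⊕1⊕0⊕0⊕1⊕1⊕0⊕0⊕1⊕1⊕1 = 0
Syndrome s16…s1 = 00000 → no error.

00000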